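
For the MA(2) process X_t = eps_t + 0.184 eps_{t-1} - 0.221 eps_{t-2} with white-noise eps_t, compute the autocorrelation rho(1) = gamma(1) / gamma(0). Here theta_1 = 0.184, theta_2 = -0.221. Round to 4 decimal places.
\rho(1) = 0.1324

For an MA(q) process with theta_0 = 1, the autocovariance is
  gamma(k) = sigma^2 * sum_{i=0..q-k} theta_i * theta_{i+k},
and rho(k) = gamma(k) / gamma(0). Sigma^2 cancels.
  numerator   = (1)*(0.184) + (0.184)*(-0.221) = 0.143336.
  denominator = (1)^2 + (0.184)^2 + (-0.221)^2 = 1.082697.
  rho(1) = 0.143336 / 1.082697 = 0.1324.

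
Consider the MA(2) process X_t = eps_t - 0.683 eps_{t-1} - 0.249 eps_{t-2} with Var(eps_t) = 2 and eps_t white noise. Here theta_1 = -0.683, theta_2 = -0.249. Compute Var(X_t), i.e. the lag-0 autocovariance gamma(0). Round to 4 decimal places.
\gamma(0) = 3.0570

For an MA(q) process X_t = eps_t + sum_i theta_i eps_{t-i} with
Var(eps_t) = sigma^2, the variance is
  gamma(0) = sigma^2 * (1 + sum_i theta_i^2).
  sum_i theta_i^2 = (-0.683)^2 + (-0.249)^2 = 0.466489 + 0.062001 = 0.52849.
  gamma(0) = 2 * (1 + 0.52849) = 2 * 1.52849 = 3.05698, which rounds to 3.0570.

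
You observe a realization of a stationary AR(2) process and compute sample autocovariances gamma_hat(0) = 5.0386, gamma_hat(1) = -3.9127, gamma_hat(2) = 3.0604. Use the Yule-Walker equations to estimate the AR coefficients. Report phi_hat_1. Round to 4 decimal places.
\hat\phi_{1} = -0.7680

The Yule-Walker equations for an AR(p) process read, in matrix form,
  Gamma_p phi = r_p,   with   (Gamma_p)_{ij} = gamma(|i - j|),
                       (r_p)_i = gamma(i),   i,j = 1..p.
Substitute the sample gammas (Toeplitz matrix and right-hand side of size 2):
  Gamma_p = [[5.0386, -3.9127], [-3.9127, 5.0386]]
  r_p     = [-3.9127, 3.0604]
Written out:
  5.0386 phi_1 - 3.9127 phi_2 = -3.9127
  -3.9127 phi_1 + 5.0386 phi_2 = 3.0604
Solve by Cramer's rule:
  det = gamma(0)^2 - gamma(1)^2 = (5.0386)^2 - (-3.9127)^2 = 25.38748996 - 15.30922129 = 10.07826867
  phi_hat_1 = [gamma(1) gamma(0) - gamma(1) gamma(2)] / det = [(-3.9127)(5.0386) - (-3.9127)(3.0604)] / 10.07826867 = -7.74010314 / 10.07826867 = -0.768
  phi_hat_2 = [gamma(0) gamma(2) - gamma(1)^2] / det = [(5.0386)(3.0604) - (-3.9127)^2] / 10.07826867 = 0.11091015 / 10.07826867 = 0.011
So phi_hat = [-0.7680, 0.0110].
Therefore phi_hat_1 = -0.7680.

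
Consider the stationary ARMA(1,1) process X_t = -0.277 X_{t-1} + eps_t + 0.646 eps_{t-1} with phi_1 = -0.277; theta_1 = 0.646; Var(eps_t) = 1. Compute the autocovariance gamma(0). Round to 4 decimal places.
\gamma(0) = 1.1475

Multiply the model equation by X_{t-k} and take expectations. With theta_0 = psi_0 = 1 and psi_j the MA(infinity) weights, this gives
  gamma(k) - sum_i phi_i gamma(k-i) = c_k,
  c_k = sigma^2 * sum_{j=k..q} theta_j psi_{j-k}   (c_k = 0 for k > q),
using gamma(-m) = gamma(m).
psi-weights needed (psi_j = theta_j + sum_i phi_i psi_{j-i}):
  psi_1 = theta_1 + phi_1 = 0.646 + (-0.277) = 0.369
Right-hand sides:
  c_0 = sigma^2 (1 + theta_1 psi_1) = 1 * (1 + (0.646)(0.369)) = 1 * 1.238374 = 1.238374
  c_1 = sigma^2 theta_1 = 1 * (0.646) = 0.646
  c_2 = 0
Equations for k = 0 and k = 1 (AR order 1):
  gamma(0) = phi_1 gamma(1) + c_0
  gamma(1) = phi_1 gamma(0) + c_1
Substituting the second into the first: gamma(0) (1 - phi_1^2) = c_0 + phi_1 c_1, so
  gamma(0) = (c_0 + phi_1 c_1) / (1 - phi_1^2) = (1.238374 + (-0.277)(0.646)) / (1 - (-0.277)^2) = 1.059432 / 0.923271 = 1.147477.
Therefore gamma(0) = 1.1475 (to 4 decimal places).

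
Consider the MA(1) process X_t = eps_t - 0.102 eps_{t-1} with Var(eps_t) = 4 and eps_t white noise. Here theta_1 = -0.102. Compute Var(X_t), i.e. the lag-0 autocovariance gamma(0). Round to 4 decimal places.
\gamma(0) = 4.0416

For an MA(q) process X_t = eps_t + sum_i theta_i eps_{t-i} with
Var(eps_t) = sigma^2, the variance is
  gamma(0) = sigma^2 * (1 + sum_i theta_i^2).
  sum_i theta_i^2 = (-0.102)^2 = 0.010404.
  gamma(0) = 4 * (1 + 0.010404) = 4 * 1.010404 = 4.041616, which rounds to 4.0416.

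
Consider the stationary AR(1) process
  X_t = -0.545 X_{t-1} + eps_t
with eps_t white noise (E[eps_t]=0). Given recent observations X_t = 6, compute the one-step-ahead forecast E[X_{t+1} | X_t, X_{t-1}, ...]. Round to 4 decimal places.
E[X_{t+1} \mid \mathcal F_t] = -3.2700

For an AR(p) model X_t = c + sum_i phi_i X_{t-i} + eps_t, the
one-step-ahead conditional mean is
  E[X_{t+1} | X_t, ...] = c + sum_i phi_i X_{t+1-i}.
Substitute known values:
  E[X_{t+1} | ...] = (-0.545) * (6)
                   = -3.2700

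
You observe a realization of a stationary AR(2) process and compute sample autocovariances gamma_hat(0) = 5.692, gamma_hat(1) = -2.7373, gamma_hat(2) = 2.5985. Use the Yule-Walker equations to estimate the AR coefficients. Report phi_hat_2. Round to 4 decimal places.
\hat\phi_{2} = 0.2930

The Yule-Walker equations for an AR(p) process read, in matrix form,
  Gamma_p phi = r_p,   with   (Gamma_p)_{ij} = gamma(|i - j|),
                       (r_p)_i = gamma(i),   i,j = 1..p.
Substitute the sample gammas (Toeplitz matrix and right-hand side of size 2):
  Gamma_p = [[5.692, -2.7373], [-2.7373, 5.692]]
  r_p     = [-2.7373, 2.5985]
Written out:
  5.692 phi_1 - 2.7373 phi_2 = -2.7373
  -2.7373 phi_1 + 5.692 phi_2 = 2.5985
Solve by Cramer's rule:
  det = gamma(0)^2 - gamma(1)^2 = (5.692)^2 - (-2.7373)^2 = 32.398864 - 7.49281129 = 24.90605271
  phi_hat_1 = [gamma(1) gamma(0) - gamma(1) gamma(2)] / det = [(-2.7373)(5.692) - (-2.7373)(2.5985)] / 24.90605271 = -8.46783755 / 24.90605271 = -0.34
  phi_hat_2 = [gamma(0) gamma(2) - gamma(1)^2] / det = [(5.692)(2.5985) - (-2.7373)^2] / 24.90605271 = 7.29785071 / 24.90605271 = 0.293
So phi_hat = [-0.3400, 0.2930].
Therefore phi_hat_2 = 0.2930.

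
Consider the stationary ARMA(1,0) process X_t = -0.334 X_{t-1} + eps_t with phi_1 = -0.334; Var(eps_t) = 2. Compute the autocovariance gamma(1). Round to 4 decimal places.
\gamma(1) = -0.7519

Multiply the model equation by X_{t-k} and take expectations. With theta_0 = psi_0 = 1 and psi_j the MA(infinity) weights, this gives
  gamma(k) - sum_i phi_i gamma(k-i) = c_k,
  c_k = sigma^2 * sum_{j=k..q} theta_j psi_{j-k}   (c_k = 0 for k > q),
using gamma(-m) = gamma(m).
Pure AR (q = 0): c_0 = sigma^2 = 2, c_k = 0 for k >= 1.
Equations for k = 0 and k = 1 (AR order 1):
  gamma(0) = phi_1 gamma(1) + c_0
  gamma(1) = phi_1 gamma(0) + c_1
Substituting the second into the first: gamma(0) (1 - phi_1^2) = c_0 + phi_1 c_1, so
  gamma(0) = c_0 / (1 - phi_1^2) = 2 / (1 - (-0.334)^2) = 2 / 0.888444 = 2.251127.
  gamma(1) = phi_1 gamma(0) = (-0.334)(2.251127) = -0.751876.
Therefore gamma(1) = -0.7519 (to 4 decimal places).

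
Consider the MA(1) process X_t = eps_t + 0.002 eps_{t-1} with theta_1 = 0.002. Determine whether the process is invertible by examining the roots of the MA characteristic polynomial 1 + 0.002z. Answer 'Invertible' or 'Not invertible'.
\text{Invertible}

The MA(q) characteristic polynomial is P(z) = 1 + 0.002z.
Invertibility requires all roots to lie outside the unit circle, i.e. |z| > 1 for every root.
This is linear in z: 1 + (0.002) z = 0  =>  z = -1/(0.002) = -500,  |z| = 500.
Moduli of all roots: 500.0000.
All moduli strictly greater than 1? Yes.
Verdict: Invertible.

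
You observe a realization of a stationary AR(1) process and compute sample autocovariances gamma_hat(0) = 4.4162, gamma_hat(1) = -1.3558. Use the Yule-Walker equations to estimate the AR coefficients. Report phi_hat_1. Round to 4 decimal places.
\hat\phi_{1} = -0.3070

The Yule-Walker equations for an AR(p) process read, in matrix form,
  Gamma_p phi = r_p,   with   (Gamma_p)_{ij} = gamma(|i - j|),
                       (r_p)_i = gamma(i),   i,j = 1..p.
Substitute the sample gammas (Toeplitz matrix and right-hand side of size 1):
  Gamma_p = [[4.4162]]
  r_p     = [-1.3558]
With p = 1 this is the single equation gamma(0) phi_1 = gamma(1):
  phi_hat_1 = gamma(1) / gamma(0) = -1.3558 / 4.4162 = -0.3070.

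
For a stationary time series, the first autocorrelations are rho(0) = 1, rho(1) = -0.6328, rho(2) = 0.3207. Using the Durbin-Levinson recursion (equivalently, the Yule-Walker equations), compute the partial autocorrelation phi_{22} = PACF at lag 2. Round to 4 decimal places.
\phi_{22} = -0.1330

The PACF at lag k is phi_{kk}, the last component of the solution
to the Yule-Walker system G_k phi = r_k where
  (G_k)_{ij} = rho(|i - j|), (r_k)_i = rho(i), i,j = 1..k.
Equivalently, Durbin-Levinson gives phi_{kk} iteratively:
  phi_{11} = rho(1)
  phi_{kk} = [rho(k) - sum_{j=1..k-1} phi_{k-1,j} rho(k-j)]
            / [1 - sum_{j=1..k-1} phi_{k-1,j} rho(j)],
  phi_{k,j} = phi_{k-1,j} - phi_{kk} phi_{k-1,k-j},  j = 1..k-1.
Step k = 1:
  phi_11 = rho(1) = -0.6328.
Step k = 2:
  phi_22 = [rho(2) - phi_11 rho(1)] / [1 - phi_11 rho(1)] = [0.3207 - (-0.6328)(-0.6328)] / [1 - (-0.6328)(-0.6328)]
         = -0.07973584 / 0.59956416 = -0.133.
Therefore phi_{22} = -0.1330.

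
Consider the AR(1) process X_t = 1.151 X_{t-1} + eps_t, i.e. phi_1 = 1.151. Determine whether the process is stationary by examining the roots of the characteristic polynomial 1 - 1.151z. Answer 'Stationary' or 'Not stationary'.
\text{Not stationary}

The AR(p) characteristic polynomial is P(z) = 1 - 1.151z.
Stationarity requires all roots to lie outside the unit circle, i.e. |z| > 1 for every root.
This is linear in z: 1 + (-1.151) z = 0  =>  z = -1/(-1.151) = 0.86881,  |z| = 0.86881.
Moduli of all roots: 0.8688.
All moduli strictly greater than 1? No.
Verdict: Not stationary.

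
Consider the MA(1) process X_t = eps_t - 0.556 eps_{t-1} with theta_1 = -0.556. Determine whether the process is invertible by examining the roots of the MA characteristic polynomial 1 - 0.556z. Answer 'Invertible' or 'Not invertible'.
\text{Invertible}

The MA(q) characteristic polynomial is P(z) = 1 - 0.556z.
Invertibility requires all roots to lie outside the unit circle, i.e. |z| > 1 for every root.
This is linear in z: 1 + (-0.556) z = 0  =>  z = -1/(-0.556) = 1.798561,  |z| = 1.798561.
Moduli of all roots: 1.7986.
All moduli strictly greater than 1? Yes.
Verdict: Invertible.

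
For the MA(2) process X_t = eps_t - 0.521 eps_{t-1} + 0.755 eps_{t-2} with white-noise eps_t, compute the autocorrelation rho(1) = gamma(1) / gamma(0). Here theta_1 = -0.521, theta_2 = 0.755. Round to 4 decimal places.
\rho(1) = -0.4965

For an MA(q) process with theta_0 = 1, the autocovariance is
  gamma(k) = sigma^2 * sum_{i=0..q-k} theta_i * theta_{i+k},
and rho(k) = gamma(k) / gamma(0). Sigma^2 cancels.
  numerator   = (1)*(-0.521) + (-0.521)*(0.755) = -0.914355.
  denominator = (1)^2 + (-0.521)^2 + (0.755)^2 = 1.841466.
  rho(1) = -0.914355 / 1.841466 = -0.4965.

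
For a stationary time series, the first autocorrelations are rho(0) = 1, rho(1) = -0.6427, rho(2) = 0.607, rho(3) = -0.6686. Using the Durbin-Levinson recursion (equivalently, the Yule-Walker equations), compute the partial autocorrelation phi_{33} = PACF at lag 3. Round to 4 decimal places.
\phi_{33} = -0.3730

The PACF at lag k is phi_{kk}, the last component of the solution
to the Yule-Walker system G_k phi = r_k where
  (G_k)_{ij} = rho(|i - j|), (r_k)_i = rho(i), i,j = 1..k.
Equivalently, Durbin-Levinson gives phi_{kk} iteratively:
  phi_{11} = rho(1)
  phi_{kk} = [rho(k) - sum_{j=1..k-1} phi_{k-1,j} rho(k-j)]
            / [1 - sum_{j=1..k-1} phi_{k-1,j} rho(j)],
  phi_{k,j} = phi_{k-1,j} - phi_{kk} phi_{k-1,k-j},  j = 1..k-1.
Step k = 1:
  phi_11 = rho(1) = -0.6427.
Step k = 2:
  phi_22 = [rho(2) - phi_11 rho(1)] / [1 - phi_11 rho(1)] = [0.607 - (-0.6427)(-0.6427)] / [1 - (-0.6427)(-0.6427)]
         = 0.19393671 / 0.58693671 = 0.330422.
  Update: phi_21 = phi_11 - phi_22 phi_11 = -0.6427 - (0.330422)(-0.6427) = -0.430338.
Step k = 3:
  phi_33 = [rho(3) - phi_21 rho(2) - phi_22 rho(1)] / [1 - phi_21 rho(1) - phi_22 rho(2)]
    numerator   = -0.6686 - (-0.430338)(0.607) - (0.330422)(-0.6427) = -0.19502279
    denominator = 1 - (-0.430338)(-0.6427) - (0.330422)(0.607) = 0.52285578
  phi_33 = -0.19502279 / 0.52285578 = -0.373.
Therefore phi_{33} = -0.3730.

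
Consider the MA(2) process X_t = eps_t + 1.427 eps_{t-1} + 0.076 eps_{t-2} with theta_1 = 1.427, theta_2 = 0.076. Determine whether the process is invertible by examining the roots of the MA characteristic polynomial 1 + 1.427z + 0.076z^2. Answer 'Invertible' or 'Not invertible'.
\text{Not invertible}

The MA(q) characteristic polynomial is P(z) = 1 + 1.427z + 0.076z^2.
Invertibility requires all roots to lie outside the unit circle, i.e. |z| > 1 for every root.
Set 1 + (1.427) z + (0.076) z^2 = 0, i.e. a z^2 + b z + c = 0 with a = 0.076, b = 1.427, c = 1.
Discriminant D = b^2 - 4ac = (1.427)^2 - 4*(0.076)*1 = 2.036329 - (0.304) = 1.732329.
D >= 0, so the roots are real: z = (-b +/- sqrt(D)) / (2a) = (-1.427 +/- 1.31618) / (0.152).
  z_1 = (-1.427 + 1.31618) / (0.152) = -0.7291,   |z_1| = 0.7291.
  z_2 = (-1.427 - 1.31618) / (0.152) = -18.0472,   |z_2| = 18.0472.
Moduli of all roots: 0.7291, 18.0472.
All moduli strictly greater than 1? No.
Verdict: Not invertible.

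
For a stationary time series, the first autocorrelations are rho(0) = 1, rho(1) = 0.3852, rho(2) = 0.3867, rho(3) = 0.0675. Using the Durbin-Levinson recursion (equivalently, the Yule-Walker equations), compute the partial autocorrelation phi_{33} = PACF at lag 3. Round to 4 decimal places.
\phi_{33} = -0.1880

The PACF at lag k is phi_{kk}, the last component of the solution
to the Yule-Walker system G_k phi = r_k where
  (G_k)_{ij} = rho(|i - j|), (r_k)_i = rho(i), i,j = 1..k.
Equivalently, Durbin-Levinson gives phi_{kk} iteratively:
  phi_{11} = rho(1)
  phi_{kk} = [rho(k) - sum_{j=1..k-1} phi_{k-1,j} rho(k-j)]
            / [1 - sum_{j=1..k-1} phi_{k-1,j} rho(j)],
  phi_{k,j} = phi_{k-1,j} - phi_{kk} phi_{k-1,k-j},  j = 1..k-1.
Step k = 1:
  phi_11 = rho(1) = 0.3852.
Step k = 2:
  phi_22 = [rho(2) - phi_11 rho(1)] / [1 - phi_11 rho(1)] = [0.3867 - (0.3852)(0.3852)] / [1 - (0.3852)(0.3852)]
         = 0.23832096 / 0.85162096 = 0.279844.
  Update: phi_21 = phi_11 - phi_22 phi_11 = 0.3852 - (0.279844)(0.3852) = 0.277404.
Step k = 3:
  phi_33 = [rho(3) - phi_21 rho(2) - phi_22 rho(1)] / [1 - phi_21 rho(1) - phi_22 rho(2)]
    numerator   = 0.0675 - (0.277404)(0.3867) - (0.279844)(0.3852) = -0.14756806
    denominator = 1 - (0.277404)(0.3852) - (0.279844)(0.3867) = 0.78492828
  phi_33 = -0.14756806 / 0.78492828 = -0.188.
Therefore phi_{33} = -0.1880.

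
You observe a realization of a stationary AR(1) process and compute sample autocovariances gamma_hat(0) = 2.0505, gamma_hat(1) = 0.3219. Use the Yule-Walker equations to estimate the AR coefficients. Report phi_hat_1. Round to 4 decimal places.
\hat\phi_{1} = 0.1570

The Yule-Walker equations for an AR(p) process read, in matrix form,
  Gamma_p phi = r_p,   with   (Gamma_p)_{ij} = gamma(|i - j|),
                       (r_p)_i = gamma(i),   i,j = 1..p.
Substitute the sample gammas (Toeplitz matrix and right-hand side of size 1):
  Gamma_p = [[2.0505]]
  r_p     = [0.3219]
With p = 1 this is the single equation gamma(0) phi_1 = gamma(1):
  phi_hat_1 = gamma(1) / gamma(0) = 0.3219 / 2.0505 = 0.1570.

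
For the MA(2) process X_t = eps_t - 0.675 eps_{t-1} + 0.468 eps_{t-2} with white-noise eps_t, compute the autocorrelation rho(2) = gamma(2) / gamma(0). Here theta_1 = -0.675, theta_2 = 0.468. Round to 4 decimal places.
\rho(2) = 0.2795

For an MA(q) process with theta_0 = 1, the autocovariance is
  gamma(k) = sigma^2 * sum_{i=0..q-k} theta_i * theta_{i+k},
and rho(k) = gamma(k) / gamma(0). Sigma^2 cancels.
  numerator   = (1)*(0.468) = 0.468.
  denominator = (1)^2 + (-0.675)^2 + (0.468)^2 = 1.674649.
  rho(2) = 0.468 / 1.674649 = 0.2795.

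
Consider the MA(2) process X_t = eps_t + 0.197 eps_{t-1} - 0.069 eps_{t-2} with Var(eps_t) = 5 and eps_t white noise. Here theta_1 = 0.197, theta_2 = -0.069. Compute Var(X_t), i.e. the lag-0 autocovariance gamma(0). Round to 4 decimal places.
\gamma(0) = 5.2179

For an MA(q) process X_t = eps_t + sum_i theta_i eps_{t-i} with
Var(eps_t) = sigma^2, the variance is
  gamma(0) = sigma^2 * (1 + sum_i theta_i^2).
  sum_i theta_i^2 = (0.197)^2 + (-0.069)^2 = 0.038809 + 0.004761 = 0.04357.
  gamma(0) = 5 * (1 + 0.04357) = 5 * 1.04357 = 5.21785, which rounds to 5.2179.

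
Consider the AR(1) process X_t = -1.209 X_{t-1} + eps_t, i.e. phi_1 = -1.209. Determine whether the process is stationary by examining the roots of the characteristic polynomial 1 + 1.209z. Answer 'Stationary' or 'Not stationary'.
\text{Not stationary}

The AR(p) characteristic polynomial is P(z) = 1 + 1.209z.
Stationarity requires all roots to lie outside the unit circle, i.e. |z| > 1 for every root.
This is linear in z: 1 + (1.209) z = 0  =>  z = -1/(1.209) = -0.82713,  |z| = 0.82713.
Moduli of all roots: 0.8271.
All moduli strictly greater than 1? No.
Verdict: Not stationary.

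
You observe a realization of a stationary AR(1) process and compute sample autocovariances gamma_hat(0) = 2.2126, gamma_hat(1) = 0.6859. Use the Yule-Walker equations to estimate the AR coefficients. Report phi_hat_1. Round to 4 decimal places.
\hat\phi_{1} = 0.3100

The Yule-Walker equations for an AR(p) process read, in matrix form,
  Gamma_p phi = r_p,   with   (Gamma_p)_{ij} = gamma(|i - j|),
                       (r_p)_i = gamma(i),   i,j = 1..p.
Substitute the sample gammas (Toeplitz matrix and right-hand side of size 1):
  Gamma_p = [[2.2126]]
  r_p     = [0.6859]
With p = 1 this is the single equation gamma(0) phi_1 = gamma(1):
  phi_hat_1 = gamma(1) / gamma(0) = 0.6859 / 2.2126 = 0.3100.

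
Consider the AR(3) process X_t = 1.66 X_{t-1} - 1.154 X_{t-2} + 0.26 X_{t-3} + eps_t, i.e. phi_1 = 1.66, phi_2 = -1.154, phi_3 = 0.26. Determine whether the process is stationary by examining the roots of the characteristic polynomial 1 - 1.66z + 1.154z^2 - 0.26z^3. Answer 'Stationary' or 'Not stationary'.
\text{Stationary}

The AR(p) characteristic polynomial is P(z) = 1 - 1.66z + 1.154z^2 - 0.26z^3.
Stationarity requires all roots to lie outside the unit circle, i.e. |z| > 1 for every root.
Degree 3: look for a simple real root z0 first, then factor out (1 - z/z0) and solve the remaining quadratic.
Testing z0 = 2.5: P(2.5) = 1 + (-1.66)(2.5) + (1.154)(2.5)^2 + (-0.26)(2.5)^3
  = 1 + (-4.15) + (7.2125) + (-4.0625) = 0.  So z_0 = 2.5 is a root, |z_0| = 2.5.
Divide out the factor (1 - 0.4 z) = (1 - z/z0) (since 1/z0 = 0.4):
  P(z) = (1 - 0.4 z)(1 + (-1.26) z + (0.65) z^2)
  [check: z-coef -1.26 - (0.4) = -1.66; z^2-coef 0.65 - (0.4)(-1.26) = 1.154; z^3-coef -(0.4)(0.65) = -0.26.]
Remaining roots from the quadratic factor 1 + (-1.26) z + (0.65) z^2:
  Set 1 + (-1.26) z + (0.65) z^2 = 0, i.e. a z^2 + b z + c = 0 with a = 0.65, b = -1.26, c = 1.
  Discriminant D = b^2 - 4ac = (-1.26)^2 - 4*(0.65)*1 = 1.5876 - (2.6) = -1.0124.
  D < 0, so the roots are the complex-conjugate pair z = (-b +/- i sqrt(-D)) / (2a) = 0.9692 +/- 0.774i.
  For a conjugate pair |z|^2 = z * conj(z) = (product of roots) = c/a = 1/(0.65) = 1.538462, so |z| = sqrt(1.538462) = 1.2403 for both roots.
Moduli of all roots: 2.5000, 1.2403, 1.2403.
All moduli strictly greater than 1? Yes.
Verdict: Stationary.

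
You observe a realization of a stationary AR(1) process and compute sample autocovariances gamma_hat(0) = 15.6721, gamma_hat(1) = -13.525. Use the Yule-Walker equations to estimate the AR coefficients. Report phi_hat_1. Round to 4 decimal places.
\hat\phi_{1} = -0.8630

The Yule-Walker equations for an AR(p) process read, in matrix form,
  Gamma_p phi = r_p,   with   (Gamma_p)_{ij} = gamma(|i - j|),
                       (r_p)_i = gamma(i),   i,j = 1..p.
Substitute the sample gammas (Toeplitz matrix and right-hand side of size 1):
  Gamma_p = [[15.6721]]
  r_p     = [-13.525]
With p = 1 this is the single equation gamma(0) phi_1 = gamma(1):
  phi_hat_1 = gamma(1) / gamma(0) = -13.525 / 15.6721 = -0.8630.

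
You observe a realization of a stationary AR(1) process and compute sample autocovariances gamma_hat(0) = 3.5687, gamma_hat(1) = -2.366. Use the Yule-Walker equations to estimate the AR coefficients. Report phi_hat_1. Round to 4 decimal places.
\hat\phi_{1} = -0.6630

The Yule-Walker equations for an AR(p) process read, in matrix form,
  Gamma_p phi = r_p,   with   (Gamma_p)_{ij} = gamma(|i - j|),
                       (r_p)_i = gamma(i),   i,j = 1..p.
Substitute the sample gammas (Toeplitz matrix and right-hand side of size 1):
  Gamma_p = [[3.5687]]
  r_p     = [-2.366]
With p = 1 this is the single equation gamma(0) phi_1 = gamma(1):
  phi_hat_1 = gamma(1) / gamma(0) = -2.366 / 3.5687 = -0.6630.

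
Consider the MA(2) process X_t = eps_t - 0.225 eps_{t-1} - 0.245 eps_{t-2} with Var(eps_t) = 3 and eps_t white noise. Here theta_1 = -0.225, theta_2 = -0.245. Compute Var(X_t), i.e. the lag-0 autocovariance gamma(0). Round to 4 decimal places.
\gamma(0) = 3.3320

For an MA(q) process X_t = eps_t + sum_i theta_i eps_{t-i} with
Var(eps_t) = sigma^2, the variance is
  gamma(0) = sigma^2 * (1 + sum_i theta_i^2).
  sum_i theta_i^2 = (-0.225)^2 + (-0.245)^2 = 0.050625 + 0.060025 = 0.11065.
  gamma(0) = 3 * (1 + 0.11065) = 3 * 1.11065 = 3.33195, which rounds to 3.3320.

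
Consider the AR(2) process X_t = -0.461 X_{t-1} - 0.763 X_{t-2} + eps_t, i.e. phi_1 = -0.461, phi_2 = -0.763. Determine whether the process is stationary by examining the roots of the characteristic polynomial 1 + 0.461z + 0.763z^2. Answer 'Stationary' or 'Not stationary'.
\text{Stationary}

The AR(p) characteristic polynomial is P(z) = 1 + 0.461z + 0.763z^2.
Stationarity requires all roots to lie outside the unit circle, i.e. |z| > 1 for every root.
Set 1 + (0.461) z + (0.763) z^2 = 0, i.e. a z^2 + b z + c = 0 with a = 0.763, b = 0.461, c = 1.
Discriminant D = b^2 - 4ac = (0.461)^2 - 4*(0.763)*1 = 0.212521 - (3.052) = -2.839479.
D < 0, so the roots are the complex-conjugate pair z = (-b +/- i sqrt(-D)) / (2a) = -0.3021 +/- 1.1042i.
For a conjugate pair |z|^2 = z * conj(z) = (product of roots) = c/a = 1/(0.763) = 1.310616, so |z| = sqrt(1.310616) = 1.1448 for both roots.
Moduli of all roots: 1.1448, 1.1448.
All moduli strictly greater than 1? Yes.
Verdict: Stationary.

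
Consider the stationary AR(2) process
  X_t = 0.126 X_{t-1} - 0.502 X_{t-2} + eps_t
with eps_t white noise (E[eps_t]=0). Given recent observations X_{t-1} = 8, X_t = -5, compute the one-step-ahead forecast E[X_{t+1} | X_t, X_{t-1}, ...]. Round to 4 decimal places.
E[X_{t+1} \mid \mathcal F_t] = -4.6460

For an AR(p) model X_t = c + sum_i phi_i X_{t-i} + eps_t, the
one-step-ahead conditional mean is
  E[X_{t+1} | X_t, ...] = c + sum_i phi_i X_{t+1-i}.
Substitute known values:
  E[X_{t+1} | ...] = (0.126) * (-5) + (-0.502) * (8)
                   = -4.6460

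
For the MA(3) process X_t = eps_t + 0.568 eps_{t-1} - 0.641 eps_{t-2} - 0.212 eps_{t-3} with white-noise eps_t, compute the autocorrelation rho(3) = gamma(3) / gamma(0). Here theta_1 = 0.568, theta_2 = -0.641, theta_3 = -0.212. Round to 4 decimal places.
\rho(3) = -0.1192

For an MA(q) process with theta_0 = 1, the autocovariance is
  gamma(k) = sigma^2 * sum_{i=0..q-k} theta_i * theta_{i+k},
and rho(k) = gamma(k) / gamma(0). Sigma^2 cancels.
  numerator   = (1)*(-0.212) = -0.212.
  denominator = (1)^2 + (0.568)^2 + (-0.641)^2 + (-0.212)^2 = 1.778449.
  rho(3) = -0.212 / 1.778449 = -0.1192.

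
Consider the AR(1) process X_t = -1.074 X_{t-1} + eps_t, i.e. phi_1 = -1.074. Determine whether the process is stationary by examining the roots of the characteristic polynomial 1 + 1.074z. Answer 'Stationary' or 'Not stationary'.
\text{Not stationary}

The AR(p) characteristic polynomial is P(z) = 1 + 1.074z.
Stationarity requires all roots to lie outside the unit circle, i.e. |z| > 1 for every root.
This is linear in z: 1 + (1.074) z = 0  =>  z = -1/(1.074) = -0.931099,  |z| = 0.931099.
Moduli of all roots: 0.9311.
All moduli strictly greater than 1? No.
Verdict: Not stationary.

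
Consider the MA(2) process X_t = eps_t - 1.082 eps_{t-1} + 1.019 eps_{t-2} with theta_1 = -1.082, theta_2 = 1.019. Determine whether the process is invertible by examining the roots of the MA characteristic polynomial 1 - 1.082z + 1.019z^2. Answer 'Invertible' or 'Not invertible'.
\text{Not invertible}

The MA(q) characteristic polynomial is P(z) = 1 - 1.082z + 1.019z^2.
Invertibility requires all roots to lie outside the unit circle, i.e. |z| > 1 for every root.
Set 1 + (-1.082) z + (1.019) z^2 = 0, i.e. a z^2 + b z + c = 0 with a = 1.019, b = -1.082, c = 1.
Discriminant D = b^2 - 4ac = (-1.082)^2 - 4*(1.019)*1 = 1.170724 - (4.076) = -2.905276.
D < 0, so the roots are the complex-conjugate pair z = (-b +/- i sqrt(-D)) / (2a) = 0.5309 +/- 0.8364i.
For a conjugate pair |z|^2 = z * conj(z) = (product of roots) = c/a = 1/(1.019) = 0.981354, so |z| = sqrt(0.981354) = 0.9906 for both roots.
Moduli of all roots: 0.9906, 0.9906.
All moduli strictly greater than 1? No.
Verdict: Not invertible.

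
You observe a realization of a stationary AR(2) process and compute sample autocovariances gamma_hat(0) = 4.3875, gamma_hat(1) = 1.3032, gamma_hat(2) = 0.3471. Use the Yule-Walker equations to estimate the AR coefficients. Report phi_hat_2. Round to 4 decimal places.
\hat\phi_{2} = -0.0100

The Yule-Walker equations for an AR(p) process read, in matrix form,
  Gamma_p phi = r_p,   with   (Gamma_p)_{ij} = gamma(|i - j|),
                       (r_p)_i = gamma(i),   i,j = 1..p.
Substitute the sample gammas (Toeplitz matrix and right-hand side of size 2):
  Gamma_p = [[4.3875, 1.3032], [1.3032, 4.3875]]
  r_p     = [1.3032, 0.3471]
Written out:
  4.3875 phi_1 + 1.3032 phi_2 = 1.3032
  1.3032 phi_1 + 4.3875 phi_2 = 0.3471
Solve by Cramer's rule:
  det = gamma(0)^2 - gamma(1)^2 = (4.3875)^2 - (1.3032)^2 = 19.25015625 - 1.69833024 = 17.55182601
  phi_hat_1 = [gamma(1) gamma(0) - gamma(1) gamma(2)] / det = [(1.3032)(4.3875) - (1.3032)(0.3471)] / 17.55182601 = 5.26544928 / 17.55182601 = 0.3
  phi_hat_2 = [gamma(0) gamma(2) - gamma(1)^2] / det = [(4.3875)(0.3471) - (1.3032)^2] / 17.55182601 = -0.17542899 / 17.55182601 = -0.01
So phi_hat = [0.3000, -0.0100].
Therefore phi_hat_2 = -0.0100.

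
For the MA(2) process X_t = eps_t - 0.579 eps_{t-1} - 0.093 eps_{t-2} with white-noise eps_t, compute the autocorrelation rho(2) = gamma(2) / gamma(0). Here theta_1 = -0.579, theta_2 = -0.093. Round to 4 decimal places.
\rho(2) = -0.0692

For an MA(q) process with theta_0 = 1, the autocovariance is
  gamma(k) = sigma^2 * sum_{i=0..q-k} theta_i * theta_{i+k},
and rho(k) = gamma(k) / gamma(0). Sigma^2 cancels.
  numerator   = (1)*(-0.093) = -0.093.
  denominator = (1)^2 + (-0.579)^2 + (-0.093)^2 = 1.34389.
  rho(2) = -0.093 / 1.34389 = -0.0692.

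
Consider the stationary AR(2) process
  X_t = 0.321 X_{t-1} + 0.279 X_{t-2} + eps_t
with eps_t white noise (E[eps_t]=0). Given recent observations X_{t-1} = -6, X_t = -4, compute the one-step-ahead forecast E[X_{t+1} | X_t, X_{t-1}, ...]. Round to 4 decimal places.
E[X_{t+1} \mid \mathcal F_t] = -2.9580

For an AR(p) model X_t = c + sum_i phi_i X_{t-i} + eps_t, the
one-step-ahead conditional mean is
  E[X_{t+1} | X_t, ...] = c + sum_i phi_i X_{t+1-i}.
Substitute known values:
  E[X_{t+1} | ...] = (0.321) * (-4) + (0.279) * (-6)
                   = -2.9580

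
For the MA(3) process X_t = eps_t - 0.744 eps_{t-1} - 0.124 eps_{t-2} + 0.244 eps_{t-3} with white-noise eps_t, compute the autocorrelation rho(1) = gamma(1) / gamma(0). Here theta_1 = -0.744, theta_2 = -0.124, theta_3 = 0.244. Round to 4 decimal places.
\rho(1) = -0.4188

For an MA(q) process with theta_0 = 1, the autocovariance is
  gamma(k) = sigma^2 * sum_{i=0..q-k} theta_i * theta_{i+k},
and rho(k) = gamma(k) / gamma(0). Sigma^2 cancels.
  numerator   = (1)*(-0.744) + (-0.744)*(-0.124) + (-0.124)*(0.244) = -0.682.
  denominator = (1)^2 + (-0.744)^2 + (-0.124)^2 + (0.244)^2 = 1.628448.
  rho(1) = -0.682 / 1.628448 = -0.4188.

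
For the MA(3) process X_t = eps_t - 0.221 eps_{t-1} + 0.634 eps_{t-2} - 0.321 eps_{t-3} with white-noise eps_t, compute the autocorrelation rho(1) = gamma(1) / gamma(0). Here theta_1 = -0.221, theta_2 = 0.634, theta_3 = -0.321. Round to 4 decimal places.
\rho(1) = -0.3634

For an MA(q) process with theta_0 = 1, the autocovariance is
  gamma(k) = sigma^2 * sum_{i=0..q-k} theta_i * theta_{i+k},
and rho(k) = gamma(k) / gamma(0). Sigma^2 cancels.
  numerator   = (1)*(-0.221) + (-0.221)*(0.634) + (0.634)*(-0.321) = -0.564628.
  denominator = (1)^2 + (-0.221)^2 + (0.634)^2 + (-0.321)^2 = 1.553838.
  rho(1) = -0.564628 / 1.553838 = -0.3634.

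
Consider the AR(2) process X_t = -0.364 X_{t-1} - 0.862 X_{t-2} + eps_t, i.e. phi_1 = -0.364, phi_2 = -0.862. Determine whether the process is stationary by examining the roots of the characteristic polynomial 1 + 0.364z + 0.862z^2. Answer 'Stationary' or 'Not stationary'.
\text{Stationary}

The AR(p) characteristic polynomial is P(z) = 1 + 0.364z + 0.862z^2.
Stationarity requires all roots to lie outside the unit circle, i.e. |z| > 1 for every root.
Set 1 + (0.364) z + (0.862) z^2 = 0, i.e. a z^2 + b z + c = 0 with a = 0.862, b = 0.364, c = 1.
Discriminant D = b^2 - 4ac = (0.364)^2 - 4*(0.862)*1 = 0.132496 - (3.448) = -3.315504.
D < 0, so the roots are the complex-conjugate pair z = (-b +/- i sqrt(-D)) / (2a) = -0.2111 +/- 1.0562i.
For a conjugate pair |z|^2 = z * conj(z) = (product of roots) = c/a = 1/(0.862) = 1.160093, so |z| = sqrt(1.160093) = 1.0771 for both roots.
Moduli of all roots: 1.0771, 1.0771.
All moduli strictly greater than 1? Yes.
Verdict: Stationary.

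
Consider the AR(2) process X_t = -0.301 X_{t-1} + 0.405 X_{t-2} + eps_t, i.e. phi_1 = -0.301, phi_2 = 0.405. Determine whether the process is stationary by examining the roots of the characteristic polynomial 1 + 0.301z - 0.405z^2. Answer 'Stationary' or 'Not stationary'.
\text{Stationary}

The AR(p) characteristic polynomial is P(z) = 1 + 0.301z - 0.405z^2.
Stationarity requires all roots to lie outside the unit circle, i.e. |z| > 1 for every root.
Set 1 + (0.301) z + (-0.405) z^2 = 0, i.e. a z^2 + b z + c = 0 with a = -0.405, b = 0.301, c = 1.
Discriminant D = b^2 - 4ac = (0.301)^2 - 4*(-0.405)*1 = 0.090601 - (-1.62) = 1.710601.
D >= 0, so the roots are real: z = (-b +/- sqrt(D)) / (2a) = (-0.301 +/- 1.307899) / (-0.81).
  z_1 = (-0.301 + 1.307899) / (-0.81) = -1.2431,   |z_1| = 1.2431.
  z_2 = (-0.301 - 1.307899) / (-0.81) = 1.9863,   |z_2| = 1.9863.
Moduli of all roots: 1.2431, 1.9863.
All moduli strictly greater than 1? Yes.
Verdict: Stationary.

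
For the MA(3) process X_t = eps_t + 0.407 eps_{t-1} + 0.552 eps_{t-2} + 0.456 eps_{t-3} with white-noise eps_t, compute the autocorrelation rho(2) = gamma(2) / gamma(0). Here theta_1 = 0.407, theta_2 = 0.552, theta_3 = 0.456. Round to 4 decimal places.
\rho(2) = 0.4395

For an MA(q) process with theta_0 = 1, the autocovariance is
  gamma(k) = sigma^2 * sum_{i=0..q-k} theta_i * theta_{i+k},
and rho(k) = gamma(k) / gamma(0). Sigma^2 cancels.
  numerator   = (1)*(0.552) + (0.407)*(0.456) = 0.737592.
  denominator = (1)^2 + (0.407)^2 + (0.552)^2 + (0.456)^2 = 1.678289.
  rho(2) = 0.737592 / 1.678289 = 0.4395.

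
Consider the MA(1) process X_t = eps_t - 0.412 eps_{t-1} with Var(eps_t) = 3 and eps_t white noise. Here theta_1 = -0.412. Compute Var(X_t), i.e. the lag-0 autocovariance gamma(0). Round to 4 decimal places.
\gamma(0) = 3.5092

For an MA(q) process X_t = eps_t + sum_i theta_i eps_{t-i} with
Var(eps_t) = sigma^2, the variance is
  gamma(0) = sigma^2 * (1 + sum_i theta_i^2).
  sum_i theta_i^2 = (-0.412)^2 = 0.169744.
  gamma(0) = 3 * (1 + 0.169744) = 3 * 1.169744 = 3.509232, which rounds to 3.5092.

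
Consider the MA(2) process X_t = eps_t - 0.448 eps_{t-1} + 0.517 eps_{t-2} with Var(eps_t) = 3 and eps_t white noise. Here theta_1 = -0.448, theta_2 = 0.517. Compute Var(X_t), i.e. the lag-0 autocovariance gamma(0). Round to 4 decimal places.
\gamma(0) = 4.4040

For an MA(q) process X_t = eps_t + sum_i theta_i eps_{t-i} with
Var(eps_t) = sigma^2, the variance is
  gamma(0) = sigma^2 * (1 + sum_i theta_i^2).
  sum_i theta_i^2 = (-0.448)^2 + (0.517)^2 = 0.200704 + 0.267289 = 0.467993.
  gamma(0) = 3 * (1 + 0.467993) = 3 * 1.467993 = 4.403979, which rounds to 4.4040.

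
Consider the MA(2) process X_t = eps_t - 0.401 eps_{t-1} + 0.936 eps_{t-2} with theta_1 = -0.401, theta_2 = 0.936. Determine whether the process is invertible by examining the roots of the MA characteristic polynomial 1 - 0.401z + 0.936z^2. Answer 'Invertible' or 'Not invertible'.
\text{Invertible}

The MA(q) characteristic polynomial is P(z) = 1 - 0.401z + 0.936z^2.
Invertibility requires all roots to lie outside the unit circle, i.e. |z| > 1 for every root.
Set 1 + (-0.401) z + (0.936) z^2 = 0, i.e. a z^2 + b z + c = 0 with a = 0.936, b = -0.401, c = 1.
Discriminant D = b^2 - 4ac = (-0.401)^2 - 4*(0.936)*1 = 0.160801 - (3.744) = -3.583199.
D < 0, so the roots are the complex-conjugate pair z = (-b +/- i sqrt(-D)) / (2a) = 0.2142 +/- 1.0112i.
For a conjugate pair |z|^2 = z * conj(z) = (product of roots) = c/a = 1/(0.936) = 1.068376, so |z| = sqrt(1.068376) = 1.0336 for both roots.
Moduli of all roots: 1.0336, 1.0336.
All moduli strictly greater than 1? Yes.
Verdict: Invertible.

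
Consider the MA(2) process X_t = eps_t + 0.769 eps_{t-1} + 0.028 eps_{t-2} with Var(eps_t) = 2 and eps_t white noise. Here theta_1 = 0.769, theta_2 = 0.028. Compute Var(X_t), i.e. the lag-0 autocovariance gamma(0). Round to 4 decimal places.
\gamma(0) = 3.1843

For an MA(q) process X_t = eps_t + sum_i theta_i eps_{t-i} with
Var(eps_t) = sigma^2, the variance is
  gamma(0) = sigma^2 * (1 + sum_i theta_i^2).
  sum_i theta_i^2 = (0.769)^2 + (0.028)^2 = 0.591361 + 0.000784 = 0.592145.
  gamma(0) = 2 * (1 + 0.592145) = 2 * 1.592145 = 3.18429, which rounds to 3.1843.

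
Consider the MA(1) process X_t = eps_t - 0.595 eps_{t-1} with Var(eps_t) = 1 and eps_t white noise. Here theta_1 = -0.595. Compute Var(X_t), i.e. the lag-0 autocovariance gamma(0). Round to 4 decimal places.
\gamma(0) = 1.3540

For an MA(q) process X_t = eps_t + sum_i theta_i eps_{t-i} with
Var(eps_t) = sigma^2, the variance is
  gamma(0) = sigma^2 * (1 + sum_i theta_i^2).
  sum_i theta_i^2 = (-0.595)^2 = 0.354025.
  gamma(0) = 1 * (1 + 0.354025) = 1 * 1.354025 = 1.354025, which rounds to 1.3540.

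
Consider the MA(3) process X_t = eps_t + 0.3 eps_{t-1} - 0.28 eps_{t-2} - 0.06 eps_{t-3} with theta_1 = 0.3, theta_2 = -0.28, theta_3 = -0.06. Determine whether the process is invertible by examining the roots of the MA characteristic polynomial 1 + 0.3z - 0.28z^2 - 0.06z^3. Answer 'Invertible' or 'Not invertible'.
\text{Invertible}

The MA(q) characteristic polynomial is P(z) = 1 + 0.3z - 0.28z^2 - 0.06z^3.
Invertibility requires all roots to lie outside the unit circle, i.e. |z| > 1 for every root.
Degree 3: look for a simple real root z0 first, then factor out (1 - z/z0) and solve the remaining quadratic.
Testing z0 = -5: P(-5) = 1 + (0.3)(-5) + (-0.28)(-5)^2 + (-0.06)(-5)^3
  = 1 + (-1.5) + (-7) + (7.5) = 0.  So z_0 = -5 is a root, |z_0| = 5.
Divide out the factor (1 + 0.2 z) = (1 - z/z0) (since 1/z0 = -0.2):
  P(z) = (1 + 0.2 z)(1 + (0.1) z + (-0.3) z^2)
  [check: z-coef 0.1 - (-0.2) = 0.3; z^2-coef -0.3 - (-0.2)(0.1) = -0.28; z^3-coef -(-0.2)(-0.3) = -0.06.]
Remaining roots from the quadratic factor 1 + (0.1) z + (-0.3) z^2:
  Set 1 + (0.1) z + (-0.3) z^2 = 0, i.e. a z^2 + b z + c = 0 with a = -0.3, b = 0.1, c = 1.
  Discriminant D = b^2 - 4ac = (0.1)^2 - 4*(-0.3)*1 = 0.01 - (-1.2) = 1.21.
  D >= 0, so the roots are real: z = (-b +/- sqrt(D)) / (2a) = (-0.1 +/- 1.1) / (-0.6).
    z_1 = (-0.1 + 1.1) / (-0.6) = -1.6667,   |z_1| = 1.6667.
    z_2 = (-0.1 - 1.1) / (-0.6) = 2,   |z_2| = 2.
Moduli of all roots: 5.0000, 1.6667, 2.0000.
All moduli strictly greater than 1? Yes.
Verdict: Invertible.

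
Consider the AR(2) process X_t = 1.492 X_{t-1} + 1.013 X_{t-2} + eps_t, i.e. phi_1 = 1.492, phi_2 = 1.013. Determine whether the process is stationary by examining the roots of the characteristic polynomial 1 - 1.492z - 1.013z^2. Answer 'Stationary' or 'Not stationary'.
\text{Not stationary}

The AR(p) characteristic polynomial is P(z) = 1 - 1.492z - 1.013z^2.
Stationarity requires all roots to lie outside the unit circle, i.e. |z| > 1 for every root.
Set 1 + (-1.492) z + (-1.013) z^2 = 0, i.e. a z^2 + b z + c = 0 with a = -1.013, b = -1.492, c = 1.
Discriminant D = b^2 - 4ac = (-1.492)^2 - 4*(-1.013)*1 = 2.226064 - (-4.052) = 6.278064.
D >= 0, so the roots are real: z = (-b +/- sqrt(D)) / (2a) = (1.492 +/- 2.505607) / (-2.026).
  z_1 = (1.492 + 2.505607) / (-2.026) = -1.9732,   |z_1| = 1.9732.
  z_2 = (1.492 - 2.505607) / (-2.026) = 0.5003,   |z_2| = 0.5003.
Moduli of all roots: 1.9732, 0.5003.
All moduli strictly greater than 1? No.
Verdict: Not stationary.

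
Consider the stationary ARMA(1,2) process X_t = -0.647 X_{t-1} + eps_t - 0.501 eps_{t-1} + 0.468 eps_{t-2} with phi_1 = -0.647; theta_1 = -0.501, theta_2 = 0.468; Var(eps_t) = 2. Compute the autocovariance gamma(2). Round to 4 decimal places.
\gamma(2) = 6.3311

Multiply the model equation by X_{t-k} and take expectations. With theta_0 = psi_0 = 1 and psi_j the MA(infinity) weights, this gives
  gamma(k) - sum_i phi_i gamma(k-i) = c_k,
  c_k = sigma^2 * sum_{j=k..q} theta_j psi_{j-k}   (c_k = 0 for k > q),
using gamma(-m) = gamma(m).
psi-weights needed (psi_j = theta_j + sum_i phi_i psi_{j-i}):
  psi_1 = theta_1 + phi_1 = -0.501 + (-0.647) = -1.148
  psi_2 = theta_2 + phi_1 psi_1 = 0.468 + (-0.647)(-1.148) = 1.210756
Right-hand sides:
  c_0 = sigma^2 (1 + theta_1 psi_1 + theta_2 psi_2) = 2 * (1 + (-0.501)(-1.148) + (0.468)(1.210756)) = 2 * 2.141782 = 4.283564
  c_1 = sigma^2 (theta_1 + theta_2 psi_1) = 2 * (-0.501 + (0.468)(-1.148)) = -2.076528
  c_2 = sigma^2 theta_2 = 2 * (0.468) = 0.936
Equations for k = 0 and k = 1 (AR order 1):
  gamma(0) = phi_1 gamma(1) + c_0
  gamma(1) = phi_1 gamma(0) + c_1
Substituting the second into the first: gamma(0) (1 - phi_1^2) = c_0 + phi_1 c_1, so
  gamma(0) = (c_0 + phi_1 c_1) / (1 - phi_1^2) = (4.283564 + (-0.647)(-2.076528)) / (1 - (-0.647)^2) = 5.627077 / 0.581391 = 9.678645.
  gamma(1) = phi_1 gamma(0) + c_1 = (-0.647)(9.678645) + (-2.076528) = -8.338611.
For k = 2: gamma(2) = phi_1 gamma(1) + c_2
  = (-0.647)(-8.338611) + (0.936) = 6.331082.
Therefore gamma(2) = 6.3311 (to 4 decimal places).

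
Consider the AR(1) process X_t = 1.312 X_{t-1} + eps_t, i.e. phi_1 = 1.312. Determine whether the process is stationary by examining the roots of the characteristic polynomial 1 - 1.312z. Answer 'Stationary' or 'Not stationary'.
\text{Not stationary}

The AR(p) characteristic polynomial is P(z) = 1 - 1.312z.
Stationarity requires all roots to lie outside the unit circle, i.e. |z| > 1 for every root.
This is linear in z: 1 + (-1.312) z = 0  =>  z = -1/(-1.312) = 0.762195,  |z| = 0.762195.
Moduli of all roots: 0.7622.
All moduli strictly greater than 1? No.
Verdict: Not stationary.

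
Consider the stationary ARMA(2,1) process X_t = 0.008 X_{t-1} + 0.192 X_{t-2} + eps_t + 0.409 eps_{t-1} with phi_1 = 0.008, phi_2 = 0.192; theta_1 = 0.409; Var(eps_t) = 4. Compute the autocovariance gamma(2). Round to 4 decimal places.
\gamma(2) = 0.9539

Multiply the model equation by X_{t-k} and take expectations. With theta_0 = psi_0 = 1 and psi_j the MA(infinity) weights, this gives
  gamma(k) - sum_i phi_i gamma(k-i) = c_k,
  c_k = sigma^2 * sum_{j=k..q} theta_j psi_{j-k}   (c_k = 0 for k > q),
using gamma(-m) = gamma(m).
psi-weights needed (psi_j = theta_j + sum_i phi_i psi_{j-i}):
  psi_1 = theta_1 + phi_1 = 0.409 + (0.008) = 0.417
Right-hand sides:
  c_0 = sigma^2 (1 + theta_1 psi_1) = 4 * (1 + (0.409)(0.417)) = 4 * 1.170553 = 4.682212
  c_1 = sigma^2 theta_1 = 4 * (0.409) = 1.636
  c_2 = 0
Equations for k = 0, 1, 2 (AR order 2, c_2 = 0):
  (E0) gamma(0) = phi_1 gamma(1) + phi_2 gamma(2) + c_0
  (E1) gamma(1) = phi_1 gamma(0) + phi_2 gamma(1) + c_1
  (E2) gamma(2) = phi_1 gamma(1) + phi_2 gamma(0)
From (E1): gamma(1) = A gamma(0) + B with
  A = phi_1 / (1 - phi_2) = 0.008 / 0.808 = 0.009901,   B = c_1 / (1 - phi_2) = 1.636 / 0.808 = 2.024752.
Insert (E2) into (E0): gamma(0) (1 - phi_2^2) = phi_1 (1 + phi_2) gamma(1) + c_0.
  phi_1 (1 + phi_2) = (0.008)(1.192) = 0.009536,   1 - phi_2^2 = 0.963136.
Replace gamma(1) by A gamma(0) + B and collect gamma(0):
  gamma(0) [0.963136 - (0.009536)(0.009901)] = (0.009536)(2.024752) + 4.682212
  gamma(0) * 0.963042 = 4.70152
  gamma(0) = 4.70152 / 0.963042 = 4.881949.
  gamma(1) = A gamma(0) + B = (0.009901)(4.881949) + (2.024752) = 2.073089.
  gamma(2) = phi_1 gamma(1) + phi_2 gamma(0) = (0.008)(2.073089) + (0.192)(4.881949) = 0.953919.
Therefore gamma(2) = 0.9539 (to 4 decimal places).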